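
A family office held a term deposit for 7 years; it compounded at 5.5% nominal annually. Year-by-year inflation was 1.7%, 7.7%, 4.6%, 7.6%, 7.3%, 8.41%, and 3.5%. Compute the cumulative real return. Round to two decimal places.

-1.99%

Cumulative inflation factor: 1.017 × 1.077 × 1.046 × 1.076 × 1.073 × 1.0841 × 1.035 ≈ 1.48419.
Nominal growth factor: 1.45468. Real growth factor = 1.45468 / 1.48419 ≈ 0.98012.
Total real return ≈ -1.9885%.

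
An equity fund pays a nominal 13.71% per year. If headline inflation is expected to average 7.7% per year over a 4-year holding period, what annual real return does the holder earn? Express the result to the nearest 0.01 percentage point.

5.58%

With constant rates the annual real return is the same each year: (1+13.71%)/(1+7.7%) − 1 = 0.05580.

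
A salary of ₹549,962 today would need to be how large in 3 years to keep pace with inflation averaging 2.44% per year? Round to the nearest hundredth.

₹591,209.48

Cumulative price-level factor: (1+2.44%)^3 ≈ 1.0750006068.
Multiplying ₹549,962 by the price-level factor gives the future nominal sum.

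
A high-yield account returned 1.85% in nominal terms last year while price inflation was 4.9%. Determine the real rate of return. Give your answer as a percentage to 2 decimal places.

-2.91%

Real return via the Fisher equation: (1 + 1.85%)/(1 + 4.9%) − 1 = 1.0185/1.049 − 1 ≈ -0.02908.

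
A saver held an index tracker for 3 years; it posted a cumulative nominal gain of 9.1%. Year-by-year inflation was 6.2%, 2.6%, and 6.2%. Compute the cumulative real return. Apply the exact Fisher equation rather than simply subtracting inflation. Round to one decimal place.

-5.7%

Cumulative inflation factor: 1.062 × 1.026 × 1.062 ≈ 1.15717.
Nominal growth factor: 1.09100. Real growth factor = 1.09100 / 1.15717 ≈ 0.94282.
Total real return ≈ -5.7181%.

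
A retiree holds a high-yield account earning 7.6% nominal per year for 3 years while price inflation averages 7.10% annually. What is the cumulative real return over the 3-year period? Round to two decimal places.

The annual real rate is (1+7.6%)/(1+7.10%) − 1 = 0.4669%.
Compounded over 3 years: (1 + 0.004669)^3 − 1 ≈ 0.01407.

1.41%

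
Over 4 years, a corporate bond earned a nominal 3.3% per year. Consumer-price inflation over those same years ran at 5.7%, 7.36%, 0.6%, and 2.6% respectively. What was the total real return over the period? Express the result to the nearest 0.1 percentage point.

Cumulative inflation factor: 1.057 × 1.0736 × 1.006 × 1.026 ≈ 1.17129.
Nominal growth factor: 1.13868. Real growth factor = 1.13868 / 1.17129 ≈ 0.97216.
Total real return ≈ -2.7838%.

-2.8%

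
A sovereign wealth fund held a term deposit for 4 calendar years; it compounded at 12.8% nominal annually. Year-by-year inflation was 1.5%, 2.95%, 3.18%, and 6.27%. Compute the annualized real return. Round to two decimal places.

9.03%

Cumulative inflation factor: 1.015 × 1.0295 × 1.0318 × 1.0627 ≈ 1.14577.
Nominal growth factor: 1.61896. Real growth factor = 1.61896 / 1.14577 ≈ 1.41299.
Annualized: 1.41299^(1/4) − 1 ≈ 0.09027.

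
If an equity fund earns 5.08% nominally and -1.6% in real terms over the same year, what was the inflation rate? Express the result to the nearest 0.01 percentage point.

From (1+r_nom) = (1+r_real)(1+π), we get 1+π = (1 + 5.08%)/(1 − 1.6%) = 1.0508/0.984 ≈ 1.06789.
So π ≈ 6.7886%.

6.79%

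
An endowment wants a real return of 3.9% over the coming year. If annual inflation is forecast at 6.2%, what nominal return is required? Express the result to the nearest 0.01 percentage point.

10.34%

By the Fisher equation, 1 + r_nom = (1 + 3.9%)(1 + 6.2%) = 1.039 × 1.062 = 1.103418.
So r_nom = 10.3418%.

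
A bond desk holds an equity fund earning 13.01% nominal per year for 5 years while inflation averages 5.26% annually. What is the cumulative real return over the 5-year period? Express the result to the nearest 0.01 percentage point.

The annual real rate is (1+13.01%)/(1+5.26%) − 1 = 7.3627%.
Compounded over 5 years: (1 + 0.073627)^5 − 1 ≈ 0.42649.

42.65%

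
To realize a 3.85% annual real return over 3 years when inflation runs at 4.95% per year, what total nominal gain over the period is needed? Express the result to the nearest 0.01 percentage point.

29.47%

Required annual nominal rate: (1+3.85%)(1+4.95%) − 1 = 8.990575%.
Cumulative over 3 years: (1 + 0.08990575)^3 − 1 ≈ 0.29469.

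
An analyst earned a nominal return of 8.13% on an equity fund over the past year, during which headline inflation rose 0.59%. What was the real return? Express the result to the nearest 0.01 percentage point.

7.50%

Real return via the Fisher equation: (1 + 8.13%)/(1 + 0.59%) − 1 = 1.0813/1.0059 − 1 ≈ 0.07496.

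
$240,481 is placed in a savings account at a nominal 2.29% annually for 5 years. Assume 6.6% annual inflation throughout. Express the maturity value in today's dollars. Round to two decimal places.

Nominal value at maturity: $240,481 × (1 + 2.29%)^5 ≈ $269,306.39.
Price-level factor over 5 years: (1 + 6.6%)^5 ≈ 1.3765310860.
The maturity value deflated by that factor is the answer in today's purchasing power.

$195,641.34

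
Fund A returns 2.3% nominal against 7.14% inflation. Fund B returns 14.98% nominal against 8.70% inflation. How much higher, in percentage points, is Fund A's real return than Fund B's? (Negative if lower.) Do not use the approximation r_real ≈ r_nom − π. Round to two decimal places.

-10.29

Fund A real return: 1.023/1.0714 − 1 = -4.517%.
Fund B real return: 1.1498/1.0870 − 1 = 5.777%.
Difference: -4.517 − 5.777 = -10.294 pp.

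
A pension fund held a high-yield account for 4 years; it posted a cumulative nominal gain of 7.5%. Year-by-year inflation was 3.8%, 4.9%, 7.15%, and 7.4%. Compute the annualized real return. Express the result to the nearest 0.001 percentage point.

-3.759%

Cumulative inflation factor: 1.038 × 1.049 × 1.0715 × 1.074 ≈ 1.25305.
Nominal growth factor: 1.07500. Real growth factor = 1.07500 / 1.25305 ≈ 0.85790.
Annualized: 0.85790^(1/4) − 1 ≈ -0.03759.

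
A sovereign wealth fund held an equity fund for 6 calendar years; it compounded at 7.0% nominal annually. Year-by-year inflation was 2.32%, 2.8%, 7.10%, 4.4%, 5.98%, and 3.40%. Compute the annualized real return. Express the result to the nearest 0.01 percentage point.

Cumulative inflation factor: 1.0232 × 1.028 × 1.0710 × 1.044 × 1.0598 × 1.0340 ≈ 1.28881.
Nominal growth factor: 1.50073. Real growth factor = 1.50073 / 1.28881 ≈ 1.16443.
Annualized: 1.16443^(1/6) − 1 ≈ 0.02570.

2.57%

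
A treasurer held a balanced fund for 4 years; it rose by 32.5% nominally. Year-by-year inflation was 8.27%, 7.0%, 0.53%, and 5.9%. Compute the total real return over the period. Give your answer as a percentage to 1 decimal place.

Cumulative inflation factor: 1.0827 × 1.070 × 1.0053 × 1.059 ≈ 1.23334.
Nominal growth factor: 1.32500. Real growth factor = 1.32500 / 1.23334 ≈ 1.07432.
Total real return ≈ 7.4317%.

7.4%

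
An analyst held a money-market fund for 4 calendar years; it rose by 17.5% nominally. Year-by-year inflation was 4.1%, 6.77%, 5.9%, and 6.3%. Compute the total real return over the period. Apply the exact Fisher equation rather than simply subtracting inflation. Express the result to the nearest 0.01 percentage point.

-6.09%

Cumulative inflation factor: 1.041 × 1.0677 × 1.059 × 1.063 ≈ 1.25121.
Nominal growth factor: 1.17500. Real growth factor = 1.17500 / 1.25121 ≈ 0.93909.
Total real return ≈ -6.0907%.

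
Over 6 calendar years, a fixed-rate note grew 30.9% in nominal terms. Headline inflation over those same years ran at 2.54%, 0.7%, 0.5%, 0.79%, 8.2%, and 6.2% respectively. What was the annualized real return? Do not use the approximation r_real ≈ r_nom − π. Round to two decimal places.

1.43%

Cumulative inflation factor: 1.0254 × 1.007 × 1.005 × 1.0079 × 1.082 × 1.062 ≈ 1.20187.
Nominal growth factor: 1.30900. Real growth factor = 1.30900 / 1.20187 ≈ 1.08913.
Annualized: 1.08913^(1/6) − 1 ≈ 0.01433.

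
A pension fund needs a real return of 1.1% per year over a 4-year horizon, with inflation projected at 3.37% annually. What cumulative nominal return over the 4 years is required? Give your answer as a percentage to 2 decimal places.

19.28%

Required annual nominal rate: (1+1.1%)(1+3.37%) − 1 = 4.50707%.
Cumulative over 4 years: (1 + 0.0450707)^4 − 1 ≈ 0.19284.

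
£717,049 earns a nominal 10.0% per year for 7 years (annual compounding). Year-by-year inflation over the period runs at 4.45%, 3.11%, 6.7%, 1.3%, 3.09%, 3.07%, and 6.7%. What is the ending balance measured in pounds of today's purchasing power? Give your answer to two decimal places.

£1,058,769.20

Nominal value at maturity: £717,049 × (1 + 10.0%)^7 ≈ £1,397,325.65.
Price-level factor over 7 years: 1.0445 × 1.0311 × 1.067 × 1.013 × 1.0309 × 1.0307 × 1.067 ≈ 1.3197641622.
Dividing the nominal maturity value by the price-level factor gives the value in today's money.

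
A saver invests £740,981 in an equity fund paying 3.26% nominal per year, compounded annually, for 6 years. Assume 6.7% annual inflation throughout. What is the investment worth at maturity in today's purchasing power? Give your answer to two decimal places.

Nominal value at maturity: £740,981 × (1 + 3.26%)^6 ≈ £898,255.32.
Price-level factor over 6 years: (1 + 6.7%)^6 ≈ 1.4756607180.
Dividing the nominal maturity value by the price-level factor gives the value in today's money.

£608,713.99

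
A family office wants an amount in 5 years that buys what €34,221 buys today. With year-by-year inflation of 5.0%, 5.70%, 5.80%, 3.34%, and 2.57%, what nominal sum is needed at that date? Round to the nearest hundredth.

Cumulative price-level factor: 1.050 × 1.0570 × 1.0580 × 1.0334 × 1.0257 ≈ 1.2446257069.
Multiplying €34,221 by the price-level factor gives the future nominal sum.

€42,592.34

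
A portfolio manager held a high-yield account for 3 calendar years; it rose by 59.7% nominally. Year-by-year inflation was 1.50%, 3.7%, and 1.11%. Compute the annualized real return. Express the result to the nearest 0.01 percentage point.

Cumulative inflation factor: 1.0150 × 1.037 × 1.0111 ≈ 1.06424.
Nominal growth factor: 1.59700. Real growth factor = 1.59700 / 1.06424 ≈ 1.50060.
Annualized: 1.50060^(1/3) − 1 ≈ 0.14487.

14.49%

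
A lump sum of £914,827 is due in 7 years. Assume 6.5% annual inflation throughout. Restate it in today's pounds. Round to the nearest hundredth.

£588,696.86

Price-level factor over 7 years: (1 + 6.5%)^7 ≈ 1.5539865458.
Purchasing power today: £914,827 divided by that factor.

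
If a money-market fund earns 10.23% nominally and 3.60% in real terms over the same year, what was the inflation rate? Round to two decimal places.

From (1+r_nom) = (1+r_real)(1+π), we get 1+π = (1 + 10.23%)/(1 + 3.60%) = 1.1023/1.0360 ≈ 1.06400.
So π ≈ 6.3996%.

6.40%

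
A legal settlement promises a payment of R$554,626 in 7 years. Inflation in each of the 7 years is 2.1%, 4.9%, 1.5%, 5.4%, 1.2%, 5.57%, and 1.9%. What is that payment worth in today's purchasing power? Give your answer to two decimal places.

R$444,628.32

Price-level factor over 7 years: 1.021 × 1.049 × 1.015 × 1.054 × 1.012 × 1.0557 × 1.019 ≈ 1.2473924223.
Purchasing power today: R$554,626 divided by that factor.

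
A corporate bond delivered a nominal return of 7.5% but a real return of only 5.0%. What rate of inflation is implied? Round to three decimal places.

2.381%

From (1+r_nom) = (1+r_real)(1+π), we get 1+π = (1 + 7.5%)/(1 + 5.0%) = 1.075/1.050 ≈ 1.02381.
So π ≈ 2.3810%.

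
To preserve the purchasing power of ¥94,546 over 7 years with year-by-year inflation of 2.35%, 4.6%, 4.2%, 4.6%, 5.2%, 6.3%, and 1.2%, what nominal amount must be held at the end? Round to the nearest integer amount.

Cumulative price-level factor: 1.0235 × 1.046 × 1.042 × 1.046 × 1.052 × 1.063 × 1.012 ≈ 1.3205305468.
Multiplying ¥94,546 by the price-level factor gives the future nominal sum.

¥124,851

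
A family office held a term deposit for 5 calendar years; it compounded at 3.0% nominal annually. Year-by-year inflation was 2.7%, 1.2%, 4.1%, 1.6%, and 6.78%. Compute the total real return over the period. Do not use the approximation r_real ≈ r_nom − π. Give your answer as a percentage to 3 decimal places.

Cumulative inflation factor: 1.027 × 1.012 × 1.041 × 1.016 × 1.0678 ≈ 1.17378.
Nominal growth factor: 1.15927. Real growth factor = 1.15927 / 1.17378 ≈ 0.98764.
Total real return ≈ -1.2355%.

-1.236%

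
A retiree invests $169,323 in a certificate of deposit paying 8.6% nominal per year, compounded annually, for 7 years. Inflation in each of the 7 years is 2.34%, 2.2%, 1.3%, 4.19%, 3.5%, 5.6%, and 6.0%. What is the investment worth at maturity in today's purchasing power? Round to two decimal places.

Nominal value at maturity: $169,323 × (1 + 8.6%)^7 ≈ $301,664.87.
Price-level factor over 7 years: 1.0234 × 1.022 × 1.013 × 1.0419 × 1.035 × 1.056 × 1.060 ≈ 1.2789157185.
Dividing the nominal maturity value by the price-level factor gives the value in today's money.

$235,875.49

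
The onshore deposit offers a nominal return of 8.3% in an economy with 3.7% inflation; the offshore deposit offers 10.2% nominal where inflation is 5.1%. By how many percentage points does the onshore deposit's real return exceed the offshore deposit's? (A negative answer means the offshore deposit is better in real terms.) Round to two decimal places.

The onshore deposit real return: 1.083/1.037 − 1 = 4.436%.
The offshore deposit real return: 1.102/1.051 − 1 = 4.853%.
Difference: 4.436 − 4.853 = -0.417 pp.

-0.42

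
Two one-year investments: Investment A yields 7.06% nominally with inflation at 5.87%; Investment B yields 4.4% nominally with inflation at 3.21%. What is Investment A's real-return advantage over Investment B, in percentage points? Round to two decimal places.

Investment A real return: 1.0706/1.0587 − 1 = 1.124%.
Investment B real return: 1.044/1.0321 − 1 = 1.153%.
Difference: 1.124 − 1.153 = -0.029 pp.

-0.03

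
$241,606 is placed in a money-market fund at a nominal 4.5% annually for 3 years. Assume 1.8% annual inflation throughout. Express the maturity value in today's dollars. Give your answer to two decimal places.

$261,344.43

Nominal value at maturity: $241,606 × (1 + 4.5%)^3 ≈ $275,712.58.
Price-level factor over 3 years: (1 + 1.8%)^3 = 1.054977832.
The maturity value deflated by that factor is the answer in today's purchasing power.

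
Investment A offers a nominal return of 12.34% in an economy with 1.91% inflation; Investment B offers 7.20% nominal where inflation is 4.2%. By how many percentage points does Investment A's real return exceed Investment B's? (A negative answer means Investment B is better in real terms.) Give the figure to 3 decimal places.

Investment A real return: 1.1234/1.0191 − 1 = 10.2345%.
Investment B real return: 1.0720/1.042 − 1 = 2.8791%.
Difference: 10.2345 − 2.8791 = 7.3554 pp.

7.355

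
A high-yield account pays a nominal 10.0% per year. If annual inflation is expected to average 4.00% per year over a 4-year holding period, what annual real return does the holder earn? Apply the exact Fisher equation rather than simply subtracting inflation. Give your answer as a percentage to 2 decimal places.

With constant rates the annual real return is the same each year: (1+10.0%)/(1+4.00%) − 1 = 0.05769.

5.77%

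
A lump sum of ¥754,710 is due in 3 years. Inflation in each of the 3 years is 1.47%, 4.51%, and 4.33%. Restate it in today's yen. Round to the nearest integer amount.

¥682,143

Price-level factor over 3 years: 1.0147 × 1.0451 × 1.0433 ≈ 1.1063810166.
Purchasing power today: ¥754,710 divided by that factor.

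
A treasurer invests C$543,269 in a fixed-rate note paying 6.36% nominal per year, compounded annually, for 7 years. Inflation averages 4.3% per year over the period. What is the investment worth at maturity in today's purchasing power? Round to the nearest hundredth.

C$622,978.51

Nominal value at maturity: C$543,269 × (1 + 6.36%)^7 ≈ C$836,494.76.
Price-level factor over 7 years: (1 + 4.3%)^7 ≈ 1.3427345347.
The maturity value deflated by that factor is the answer in today's purchasing power.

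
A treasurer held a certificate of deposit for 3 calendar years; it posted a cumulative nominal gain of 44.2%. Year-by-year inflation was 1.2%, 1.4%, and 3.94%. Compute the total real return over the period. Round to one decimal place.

Cumulative inflation factor: 1.012 × 1.014 × 1.0394 ≈ 1.06660.
Nominal growth factor: 1.44200. Real growth factor = 1.44200 / 1.06660 ≈ 1.35196.
Total real return ≈ 35.1961%.

35.2%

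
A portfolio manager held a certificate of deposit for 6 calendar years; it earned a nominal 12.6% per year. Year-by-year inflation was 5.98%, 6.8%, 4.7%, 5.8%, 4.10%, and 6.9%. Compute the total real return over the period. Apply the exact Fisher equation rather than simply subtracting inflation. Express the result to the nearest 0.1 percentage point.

46.1%

Cumulative inflation factor: 1.0598 × 1.068 × 1.047 × 1.058 × 1.0410 × 1.069 ≈ 1.39526.
Nominal growth factor: 2.03812. Real growth factor = 2.03812 / 1.39526 ≈ 1.46074.
Total real return ≈ 46.0745%.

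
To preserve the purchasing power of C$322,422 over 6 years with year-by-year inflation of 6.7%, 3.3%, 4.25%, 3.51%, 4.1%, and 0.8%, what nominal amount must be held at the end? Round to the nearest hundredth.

C$402,400.99

Cumulative price-level factor: 1.067 × 1.033 × 1.0425 × 1.0351 × 1.041 × 1.008 ≈ 1.2480568688.
Multiplying C$322,422 by the price-level factor gives the future nominal sum.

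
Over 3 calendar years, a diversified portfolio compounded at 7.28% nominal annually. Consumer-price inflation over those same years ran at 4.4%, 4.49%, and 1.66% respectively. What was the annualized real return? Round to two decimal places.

Cumulative inflation factor: 1.044 × 1.0449 × 1.0166 ≈ 1.10898.
Nominal growth factor: 1.23469. Real growth factor = 1.23469 / 1.10898 ≈ 1.11335.
Annualized: 1.11335^(1/3) − 1 ≈ 0.03644.

3.64%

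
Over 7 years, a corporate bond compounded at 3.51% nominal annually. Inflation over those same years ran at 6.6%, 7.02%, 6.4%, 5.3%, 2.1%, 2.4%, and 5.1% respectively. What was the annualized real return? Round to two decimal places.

Cumulative inflation factor: 1.066 × 1.0702 × 1.064 × 1.053 × 1.021 × 1.024 × 1.051 ≈ 1.40450.
Nominal growth factor: 1.27314. Real growth factor = 1.27314 / 1.40450 ≈ 0.90647.
Annualized: 0.90647^(1/7) − 1 ≈ -0.01393.

-1.39%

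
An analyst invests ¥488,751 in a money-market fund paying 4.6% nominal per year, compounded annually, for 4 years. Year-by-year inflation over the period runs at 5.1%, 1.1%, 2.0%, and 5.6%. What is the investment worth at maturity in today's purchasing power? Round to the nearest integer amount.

Nominal value at maturity: ¥488,751 × (1 + 4.6%)^4 ≈ ¥585,079.
Price-level factor over 4 years: 1.051 × 1.011 × 1.020 × 1.056 ≈ 1.1445057043.
Dividing the nominal maturity value by the price-level factor gives the value in today's money.

¥511,207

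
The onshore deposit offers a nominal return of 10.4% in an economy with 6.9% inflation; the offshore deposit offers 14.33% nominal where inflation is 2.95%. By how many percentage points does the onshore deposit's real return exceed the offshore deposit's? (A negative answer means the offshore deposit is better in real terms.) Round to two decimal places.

The onshore deposit real return: 1.104/1.069 − 1 = 3.274%.
The offshore deposit real return: 1.1433/1.0295 − 1 = 11.054%.
Difference: 3.274 − 11.054 = -7.780 pp.

-7.78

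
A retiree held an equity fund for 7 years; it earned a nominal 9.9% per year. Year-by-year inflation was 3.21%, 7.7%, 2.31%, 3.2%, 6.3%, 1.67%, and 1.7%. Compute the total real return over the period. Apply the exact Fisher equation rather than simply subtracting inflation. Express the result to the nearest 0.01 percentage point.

Cumulative inflation factor: 1.0321 × 1.077 × 1.0231 × 1.032 × 1.063 × 1.0167 × 1.017 ≈ 1.28998.
Nominal growth factor: 1.93635. Real growth factor = 1.93635 / 1.28998 ≈ 1.50107.
Total real return ≈ 50.1072%.

50.11%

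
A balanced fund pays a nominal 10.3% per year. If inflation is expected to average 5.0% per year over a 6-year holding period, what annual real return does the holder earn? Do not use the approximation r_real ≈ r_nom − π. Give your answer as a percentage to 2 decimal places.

With constant rates the annual real return is the same each year: (1+10.3%)/(1+5.0%) − 1 = 0.05048.

5.05%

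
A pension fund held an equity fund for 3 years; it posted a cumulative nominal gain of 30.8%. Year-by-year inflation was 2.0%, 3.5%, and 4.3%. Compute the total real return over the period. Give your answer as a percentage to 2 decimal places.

Cumulative inflation factor: 1.020 × 1.035 × 1.043 ≈ 1.10110.
Nominal growth factor: 1.30800. Real growth factor = 1.30800 / 1.10110 ≈ 1.18791.
Total real return ≈ 18.7908%.

18.79%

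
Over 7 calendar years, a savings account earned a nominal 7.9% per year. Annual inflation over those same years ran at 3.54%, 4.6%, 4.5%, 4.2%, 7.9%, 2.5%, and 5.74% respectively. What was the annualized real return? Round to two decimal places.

3.06%

Cumulative inflation factor: 1.0354 × 1.046 × 1.045 × 1.042 × 1.079 × 1.025 × 1.0574 ≈ 1.37914.
Nominal growth factor: 1.70275. Real growth factor = 1.70275 / 1.37914 ≈ 1.23464.
Annualized: 1.23464^(1/7) − 1 ≈ 0.03057.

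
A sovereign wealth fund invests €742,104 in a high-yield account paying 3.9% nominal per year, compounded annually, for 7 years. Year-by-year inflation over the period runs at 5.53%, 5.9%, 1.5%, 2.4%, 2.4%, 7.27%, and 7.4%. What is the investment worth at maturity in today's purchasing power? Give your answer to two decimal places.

Nominal value at maturity: €742,104 × (1 + 3.9%)^7 ≈ €970,004.18.
Price-level factor over 7 years: 1.0553 × 1.059 × 1.015 × 1.024 × 1.024 × 1.0727 × 1.074 ≈ 1.3703150128.
The maturity value deflated by that factor is the answer in today's purchasing power.

€707,869.48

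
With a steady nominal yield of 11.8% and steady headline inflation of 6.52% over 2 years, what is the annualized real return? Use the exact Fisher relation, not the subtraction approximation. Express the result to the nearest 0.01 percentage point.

4.96%

With constant rates the annual real return is the same each year: (1+11.8%)/(1+6.52%) − 1 = 0.04957.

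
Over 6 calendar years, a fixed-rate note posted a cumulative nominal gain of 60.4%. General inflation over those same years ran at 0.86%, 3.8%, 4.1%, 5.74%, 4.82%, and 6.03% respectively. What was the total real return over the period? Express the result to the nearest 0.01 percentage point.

25.23%

Cumulative inflation factor: 1.0086 × 1.038 × 1.041 × 1.0574 × 1.0482 × 1.0603 ≈ 1.28079.
Nominal growth factor: 1.60400. Real growth factor = 1.60400 / 1.28079 ≈ 1.25235.
Total real return ≈ 25.2348%.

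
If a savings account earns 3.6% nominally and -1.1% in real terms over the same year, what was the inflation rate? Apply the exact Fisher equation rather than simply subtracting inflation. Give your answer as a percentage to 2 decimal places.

From (1+r_nom) = (1+r_real)(1+π), we get 1+π = (1 + 3.6%)/(1 − 1.1%) = 1.036/0.989 ≈ 1.04752.
So π ≈ 4.7523%.

4.75%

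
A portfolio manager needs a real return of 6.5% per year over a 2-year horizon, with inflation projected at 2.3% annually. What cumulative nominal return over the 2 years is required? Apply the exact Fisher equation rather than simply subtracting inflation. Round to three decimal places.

Required annual nominal rate: (1+6.5%)(1+2.3%) − 1 = 8.9495%.
Cumulative over 2 years: (1 + 0.089495)^2 − 1 ≈ 0.18700.

18.700%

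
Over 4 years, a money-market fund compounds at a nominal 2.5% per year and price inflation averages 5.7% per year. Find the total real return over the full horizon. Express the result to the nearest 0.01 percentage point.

The annual real rate is (1+2.5%)/(1+5.7%) − 1 = -3.0274%.
Compounded over 4 years: (1 + -0.030274)^4 − 1 ≈ -0.11571.

-11.57%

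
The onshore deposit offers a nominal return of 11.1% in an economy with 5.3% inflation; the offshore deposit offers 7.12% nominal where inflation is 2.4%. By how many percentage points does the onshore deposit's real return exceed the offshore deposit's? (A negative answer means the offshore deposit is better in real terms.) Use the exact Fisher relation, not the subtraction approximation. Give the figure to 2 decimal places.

The onshore deposit real return: 1.111/1.053 − 1 = 5.508%.
The offshore deposit real return: 1.0712/1.024 − 1 = 4.609%.
Difference: 5.508 − 4.609 = 0.899 pp.

0.90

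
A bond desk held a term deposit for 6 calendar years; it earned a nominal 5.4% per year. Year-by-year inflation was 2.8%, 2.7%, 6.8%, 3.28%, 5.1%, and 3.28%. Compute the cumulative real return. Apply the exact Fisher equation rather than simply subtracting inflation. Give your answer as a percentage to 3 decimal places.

8.461%

Cumulative inflation factor: 1.028 × 1.027 × 1.068 × 1.0328 × 1.051 × 1.0328 ≈ 1.26407.
Nominal growth factor: 1.37102. Real growth factor = 1.37102 / 1.26407 ≈ 1.08461.
Total real return ≈ 8.4610%.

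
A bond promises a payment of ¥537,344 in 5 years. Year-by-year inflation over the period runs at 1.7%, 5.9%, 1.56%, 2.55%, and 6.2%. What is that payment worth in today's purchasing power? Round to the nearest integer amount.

¥451,079

Price-level factor over 5 years: 1.017 × 1.059 × 1.0156 × 1.0255 × 1.062 ≈ 1.1912414229.
Purchasing power today: ¥537,344 divided by that factor.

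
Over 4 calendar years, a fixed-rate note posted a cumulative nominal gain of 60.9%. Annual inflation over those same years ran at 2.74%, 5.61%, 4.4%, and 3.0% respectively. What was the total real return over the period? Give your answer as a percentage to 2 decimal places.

Cumulative inflation factor: 1.0274 × 1.0561 × 1.044 × 1.030 ≈ 1.16676.
Nominal growth factor: 1.60900. Real growth factor = 1.60900 / 1.16676 ≈ 1.37903.
Total real return ≈ 37.9030%.

37.90%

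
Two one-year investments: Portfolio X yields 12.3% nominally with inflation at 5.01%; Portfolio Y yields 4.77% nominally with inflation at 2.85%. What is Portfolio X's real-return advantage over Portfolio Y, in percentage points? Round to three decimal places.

Portfolio X real return: 1.123/1.0501 − 1 = 6.9422%.
Portfolio Y real return: 1.0477/1.0285 − 1 = 1.8668%.
Difference: 6.9422 − 1.8668 = 5.0754 pp.

5.075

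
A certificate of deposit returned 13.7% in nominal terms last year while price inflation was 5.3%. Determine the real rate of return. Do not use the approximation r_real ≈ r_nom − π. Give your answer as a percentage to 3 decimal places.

7.977%

Real return via the Fisher equation: (1 + 13.7%)/(1 + 5.3%) − 1 = 1.137/1.053 − 1 ≈ 0.07977.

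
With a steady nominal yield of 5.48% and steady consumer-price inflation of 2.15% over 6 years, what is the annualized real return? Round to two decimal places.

3.26%

With constant rates the annual real return is the same each year: (1+5.48%)/(1+2.15%) − 1 = 0.03260.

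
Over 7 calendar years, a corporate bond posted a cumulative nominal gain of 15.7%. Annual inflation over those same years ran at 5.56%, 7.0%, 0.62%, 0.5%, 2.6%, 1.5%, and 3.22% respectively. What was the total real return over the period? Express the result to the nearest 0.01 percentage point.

-5.76%

Cumulative inflation factor: 1.0556 × 1.070 × 1.0062 × 1.005 × 1.026 × 1.015 × 1.0322 ≈ 1.22775.
Nominal growth factor: 1.15700. Real growth factor = 1.15700 / 1.22775 ≈ 0.94237.
Total real return ≈ -5.7628%.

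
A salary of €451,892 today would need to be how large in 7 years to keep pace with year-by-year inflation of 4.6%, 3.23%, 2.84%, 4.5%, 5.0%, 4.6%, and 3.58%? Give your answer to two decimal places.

€596,550.91

Cumulative price-level factor: 1.046 × 1.0323 × 1.0284 × 1.045 × 1.050 × 1.046 × 1.0358 ≈ 1.3201183277.
The nominal amount required is €451,892 scaled up by that factor.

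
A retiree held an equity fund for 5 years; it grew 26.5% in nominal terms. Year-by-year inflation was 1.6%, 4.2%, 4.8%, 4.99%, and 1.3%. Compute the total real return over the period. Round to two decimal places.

Cumulative inflation factor: 1.016 × 1.042 × 1.048 × 1.0499 × 1.013 ≈ 1.17999.
Nominal growth factor: 1.26500. Real growth factor = 1.26500 / 1.17999 ≈ 1.07204.
Total real return ≈ 7.2039%.

7.20%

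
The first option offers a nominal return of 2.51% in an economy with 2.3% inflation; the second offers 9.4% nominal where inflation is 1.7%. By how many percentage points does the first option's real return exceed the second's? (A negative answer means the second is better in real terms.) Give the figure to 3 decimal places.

The first option real return: 1.0251/1.023 − 1 = 0.2053%.
The second real return: 1.094/1.017 − 1 = 7.5713%.
Difference: 0.2053 − 7.5713 = -7.3660 pp.

-7.366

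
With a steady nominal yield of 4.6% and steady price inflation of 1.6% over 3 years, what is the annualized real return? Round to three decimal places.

2.953%

With constant rates the annual real return is the same each year: (1+4.6%)/(1+1.6%) − 1 = 0.02953.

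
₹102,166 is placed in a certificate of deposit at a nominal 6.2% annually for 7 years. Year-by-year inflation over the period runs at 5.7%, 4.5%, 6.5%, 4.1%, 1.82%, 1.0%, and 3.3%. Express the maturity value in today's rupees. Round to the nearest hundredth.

₹119,655.21

Nominal value at maturity: ₹102,166 × (1 + 6.2%)^7 ≈ ₹155,660.35.
Price-level factor over 7 years: 1.057 × 1.045 × 1.065 × 1.041 × 1.0182 × 1.010 × 1.033 ≈ 1.3009074567.
Dividing the nominal maturity value by the price-level factor gives the value in today's money.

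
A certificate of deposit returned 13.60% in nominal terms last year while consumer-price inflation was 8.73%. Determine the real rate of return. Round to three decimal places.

Real return via the Fisher equation: (1 + 13.60%)/(1 + 8.73%) − 1 = 1.1360/1.0873 − 1 ≈ 0.04479.

4.479%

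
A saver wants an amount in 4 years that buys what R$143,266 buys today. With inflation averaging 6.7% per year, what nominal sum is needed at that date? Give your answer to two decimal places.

Cumulative price-level factor: (1+6.7%)^4 ≈ 1.2961572031.
The nominal amount required is R$143,266 scaled up by that factor.

R$185,695.26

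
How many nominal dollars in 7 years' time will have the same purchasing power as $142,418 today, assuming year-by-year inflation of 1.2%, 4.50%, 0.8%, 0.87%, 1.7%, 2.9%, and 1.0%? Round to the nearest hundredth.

Cumulative price-level factor: 1.012 × 1.0450 × 1.008 × 1.0087 × 1.017 × 1.029 × 1.010 ≈ 1.1365199338.
The nominal amount required is $142,418 scaled up by that factor.

$161,860.90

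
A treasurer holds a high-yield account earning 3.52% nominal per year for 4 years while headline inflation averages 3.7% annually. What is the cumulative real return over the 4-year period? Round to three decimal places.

The annual real rate is (1+3.52%)/(1+3.7%) − 1 = -0.1736%.
Compounded over 4 years: (1 + -0.001736)^4 − 1 ≈ -0.00693.

-0.693%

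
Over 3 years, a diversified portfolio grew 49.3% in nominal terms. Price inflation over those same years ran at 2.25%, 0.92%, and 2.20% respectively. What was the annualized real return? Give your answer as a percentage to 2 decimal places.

12.29%

Cumulative inflation factor: 1.0225 × 1.0092 × 1.0220 ≈ 1.05461.
Nominal growth factor: 1.49300. Real growth factor = 1.49300 / 1.05461 ≈ 1.41569.
Annualized: 1.41569^(1/3) − 1 ≈ 0.12285.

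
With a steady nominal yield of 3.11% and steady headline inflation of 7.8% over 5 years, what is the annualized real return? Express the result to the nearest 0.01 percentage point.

-4.35%

With constant rates the annual real return is the same each year: (1+3.11%)/(1+7.8%) − 1 = -0.04351.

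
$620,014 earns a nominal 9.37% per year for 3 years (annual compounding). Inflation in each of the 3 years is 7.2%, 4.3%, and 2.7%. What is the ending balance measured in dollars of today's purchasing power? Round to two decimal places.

Nominal value at maturity: $620,014 × (1 + 9.37%)^3 ≈ $811,140.59.
Price-level factor over 3 years: 1.072 × 1.043 × 1.027 = 1.148284592.
Dividing the nominal maturity value by the price-level factor gives the value in today's money.

$706,393.34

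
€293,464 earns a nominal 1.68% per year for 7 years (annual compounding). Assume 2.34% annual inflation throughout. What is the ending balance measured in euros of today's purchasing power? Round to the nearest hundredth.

€280,469.54

Nominal value at maturity: €293,464 × (1 + 1.68%)^7 ≈ €329,764.27.
Price-level factor over 7 years: (1 + 2.34%)^7 ≈ 1.1757578539.
The maturity value deflated by that factor is the answer in today's purchasing power.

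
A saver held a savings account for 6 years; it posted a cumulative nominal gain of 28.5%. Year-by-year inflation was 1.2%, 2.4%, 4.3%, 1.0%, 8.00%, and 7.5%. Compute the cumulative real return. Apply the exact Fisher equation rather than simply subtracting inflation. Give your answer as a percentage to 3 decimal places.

1.388%

Cumulative inflation factor: 1.012 × 1.024 × 1.043 × 1.010 × 1.0800 × 1.075 ≈ 1.26741.
Nominal growth factor: 1.28500. Real growth factor = 1.28500 / 1.26741 ≈ 1.01388.
Total real return ≈ 1.3876%.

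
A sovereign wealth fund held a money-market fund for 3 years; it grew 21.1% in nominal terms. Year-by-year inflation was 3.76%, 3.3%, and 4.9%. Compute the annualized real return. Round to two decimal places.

2.51%

Cumulative inflation factor: 1.0376 × 1.033 × 1.049 ≈ 1.12436.
Nominal growth factor: 1.21100. Real growth factor = 1.21100 / 1.12436 ≈ 1.07706.
Annualized: 1.07706^(1/3) − 1 ≈ 0.02505.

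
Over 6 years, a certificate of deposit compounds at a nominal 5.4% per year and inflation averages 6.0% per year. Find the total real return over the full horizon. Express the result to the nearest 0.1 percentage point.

The annual real rate is (1+5.4%)/(1+6.0%) − 1 = -0.5660%.
Compounded over 6 years: (1 + -0.005660)^6 − 1 ≈ -0.03349.

-3.3%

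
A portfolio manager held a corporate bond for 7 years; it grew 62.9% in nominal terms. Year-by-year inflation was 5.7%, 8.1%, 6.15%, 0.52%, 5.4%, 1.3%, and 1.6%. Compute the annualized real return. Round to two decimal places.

3.02%

Cumulative inflation factor: 1.057 × 1.081 × 1.0615 × 1.0052 × 1.054 × 1.013 × 1.016 ≈ 1.32256.
Nominal growth factor: 1.62900. Real growth factor = 1.62900 / 1.32256 ≈ 1.23170.
Annualized: 1.23170^(1/7) − 1 ≈ 0.03022.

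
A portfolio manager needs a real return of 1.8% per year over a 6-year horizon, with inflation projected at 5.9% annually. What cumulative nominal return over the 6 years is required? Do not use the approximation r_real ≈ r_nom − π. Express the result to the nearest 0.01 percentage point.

Required annual nominal rate: (1+1.8%)(1+5.9%) − 1 = 7.8062%.
Cumulative over 6 years: (1 + 0.078062)^6 − 1 ≈ 0.56987.

56.99%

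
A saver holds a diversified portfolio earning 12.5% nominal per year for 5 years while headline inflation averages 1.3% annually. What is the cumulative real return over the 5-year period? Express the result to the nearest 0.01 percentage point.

68.93%

The annual real rate is (1+12.5%)/(1+1.3%) − 1 = 11.0563%.
Compounded over 5 years: (1 + 0.110563)^5 − 1 ≈ 0.68933.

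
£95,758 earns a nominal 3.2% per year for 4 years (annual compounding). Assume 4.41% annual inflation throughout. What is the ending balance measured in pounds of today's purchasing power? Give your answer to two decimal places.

Nominal value at maturity: £95,758 × (1 + 3.2%)^4 ≈ £108,616.01.
Price-level factor over 4 years: (1 + 4.41%)^4 ≈ 1.1884157068.
Dividing the nominal maturity value by the price-level factor gives the value in today's money.

£91,395.64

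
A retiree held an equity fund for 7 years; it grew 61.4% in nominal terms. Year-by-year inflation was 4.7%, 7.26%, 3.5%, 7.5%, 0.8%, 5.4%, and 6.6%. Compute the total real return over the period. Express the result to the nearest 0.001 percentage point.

Cumulative inflation factor: 1.047 × 1.0726 × 1.035 × 1.075 × 1.008 × 1.054 × 1.066 ≈ 1.41511.
Nominal growth factor: 1.61400. Real growth factor = 1.61400 / 1.41511 ≈ 1.14054.
Total real return ≈ 14.0544%.

14.054%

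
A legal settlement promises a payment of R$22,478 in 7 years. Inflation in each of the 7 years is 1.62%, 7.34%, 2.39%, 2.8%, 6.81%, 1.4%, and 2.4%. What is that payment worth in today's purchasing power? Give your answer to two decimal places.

Price-level factor over 7 years: 1.0162 × 1.0734 × 1.0239 × 1.028 × 1.0681 × 1.014 × 1.024 ≈ 1.2733308637.
Purchasing power today: R$22,478 divided by that factor.

R$17,652.91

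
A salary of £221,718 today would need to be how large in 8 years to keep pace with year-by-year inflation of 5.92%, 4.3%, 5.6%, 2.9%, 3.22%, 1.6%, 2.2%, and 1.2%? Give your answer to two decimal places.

£288,689.84

Cumulative price-level factor: 1.0592 × 1.043 × 1.056 × 1.029 × 1.0322 × 1.016 × 1.022 × 1.012 ≈ 1.3020586422.
Multiplying £221,718 by the price-level factor gives the future nominal sum.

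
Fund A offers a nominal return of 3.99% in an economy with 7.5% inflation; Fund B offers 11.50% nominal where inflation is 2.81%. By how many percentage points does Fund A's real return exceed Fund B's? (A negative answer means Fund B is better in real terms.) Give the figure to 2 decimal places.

Fund A real return: 1.0399/1.075 − 1 = -3.265%.
Fund B real return: 1.1150/1.0281 − 1 = 8.452%.
Difference: -3.265 − 8.452 = -11.717 pp.

-11.72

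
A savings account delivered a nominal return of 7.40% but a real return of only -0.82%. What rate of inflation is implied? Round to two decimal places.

From (1+r_nom) = (1+r_real)(1+π), we get 1+π = (1 + 7.40%)/(1 − 0.82%) = 1.0740/0.9918 ≈ 1.08288.
So π ≈ 8.2880%.

8.29%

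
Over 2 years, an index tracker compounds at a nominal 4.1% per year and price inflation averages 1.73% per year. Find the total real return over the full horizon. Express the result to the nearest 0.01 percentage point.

4.71%

The annual real rate is (1+4.1%)/(1+1.73%) − 1 = 2.3297%.
Compounded over 2 years: (1 + 0.023297)^2 − 1 ≈ 0.04714.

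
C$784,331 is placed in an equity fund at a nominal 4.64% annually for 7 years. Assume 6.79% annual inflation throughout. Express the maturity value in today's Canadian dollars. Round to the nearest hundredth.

C$680,251.32

Nominal value at maturity: C$784,331 × (1 + 4.64%)^7 ≈ C$1,077,416.19.
Price-level factor over 7 years: (1 + 6.79%)^7 ≈ 1.5838502066.
The maturity value deflated by that factor is the answer in today's purchasing power.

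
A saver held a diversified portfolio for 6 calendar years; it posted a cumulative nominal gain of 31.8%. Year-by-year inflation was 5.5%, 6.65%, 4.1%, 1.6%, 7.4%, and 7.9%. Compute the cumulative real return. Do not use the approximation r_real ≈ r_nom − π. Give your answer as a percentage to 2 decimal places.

-4.43%

Cumulative inflation factor: 1.055 × 1.0665 × 1.041 × 1.016 × 1.074 × 1.079 ≈ 1.37906.
Nominal growth factor: 1.31800. Real growth factor = 1.31800 / 1.37906 ≈ 0.95572.
Total real return ≈ -4.4277%.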